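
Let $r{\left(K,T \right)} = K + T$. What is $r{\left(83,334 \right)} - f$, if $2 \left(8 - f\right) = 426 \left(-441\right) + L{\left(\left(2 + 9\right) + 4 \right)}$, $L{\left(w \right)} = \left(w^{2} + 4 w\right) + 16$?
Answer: $- \frac{186747}{2} \approx -93374.0$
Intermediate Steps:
$L{\left(w \right)} = 16 + w^{2} + 4 w$
$f = \frac{187581}{2}$ ($f = 8 - \frac{426 \left(-441\right) + \left(16 + \left(\left(2 + 9\right) + 4\right)^{2} + 4 \left(\left(2 + 9\right) + 4\right)\right)}{2} = 8 - \frac{-187866 + \left(16 + \left(11 + 4\right)^{2} + 4 \left(11 + 4\right)\right)}{2} = 8 - \frac{-187866 + \left(16 + 15^{2} + 4 \cdot 15\right)}{2} = 8 - \frac{-187866 + \left(16 + 225 + 60\right)}{2} = 8 - \frac{-187866 + 301}{2} = 8 - - \frac{187565}{2} = 8 + \frac{187565}{2} = \frac{187581}{2} \approx 93791.0$)
$r{\left(83,334 \right)} - f = \left(83 + 334\right) - \frac{187581}{2} = 417 - \frac{187581}{2} = - \frac{186747}{2}$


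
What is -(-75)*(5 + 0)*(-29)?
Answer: -10875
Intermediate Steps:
-(-75)*(5 + 0)*(-29) = -(-75)*5*(-29) = -15*(-25)*(-29) = 375*(-29) = -10875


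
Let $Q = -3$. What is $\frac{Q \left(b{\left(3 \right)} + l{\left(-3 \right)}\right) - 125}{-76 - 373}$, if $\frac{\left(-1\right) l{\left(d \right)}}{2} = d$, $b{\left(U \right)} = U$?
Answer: $\frac{152}{449} \approx 0.33853$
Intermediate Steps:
$l{\left(d \right)} = - 2 d$
$\frac{Q \left(b{\left(3 \right)} + l{\left(-3 \right)}\right) - 125}{-76 - 373} = \frac{- 3 \left(3 - -6\right) - 125}{-76 - 373} = \frac{- 3 \left(3 + 6\right) - 125}{-449} = \left(\left(-3\right) 9 - 125\right) \left(- \frac{1}{449}\right) = \left(-27 - 125\right) \left(- \frac{1}{449}\right) = \left(-152\right) \left(- \frac{1}{449}\right) = \frac{152}{449}$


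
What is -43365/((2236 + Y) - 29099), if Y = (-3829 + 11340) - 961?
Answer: 14455/6771 ≈ 2.1348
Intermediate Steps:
Y = 6550 (Y = 7511 - 961 = 6550)
-43365/((2236 + Y) - 29099) = -43365/((2236 + 6550) - 29099) = -43365/(8786 - 29099) = -43365/(-20313) = -43365*(-1/20313) = 14455/6771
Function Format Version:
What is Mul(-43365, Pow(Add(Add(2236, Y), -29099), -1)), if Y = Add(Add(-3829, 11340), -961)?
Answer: Rational(14455, 6771) ≈ 2.1348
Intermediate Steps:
Y = 6550 (Y = Add(7511, -961) = 6550)
Mul(-43365, Pow(Add(Add(2236, Y), -29099), -1)) = Mul(-43365, Pow(Add(Add(2236, 6550), -29099), -1)) = Mul(-43365, Pow(Add(8786, -29099), -1)) = Mul(-43365, Pow(-20313, -1)) = Mul(-43365, Rational(-1, 20313)) = Rational(14455, 6771)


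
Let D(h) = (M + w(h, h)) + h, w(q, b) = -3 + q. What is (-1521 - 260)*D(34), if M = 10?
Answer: -133575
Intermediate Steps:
D(h) = 7 + 2*h (D(h) = (10 + (-3 + h)) + h = (7 + h) + h = 7 + 2*h)
(-1521 - 260)*D(34) = (-1521 - 260)*(7 + 2*34) = -1781*(7 + 68) = -1781*75 = -133575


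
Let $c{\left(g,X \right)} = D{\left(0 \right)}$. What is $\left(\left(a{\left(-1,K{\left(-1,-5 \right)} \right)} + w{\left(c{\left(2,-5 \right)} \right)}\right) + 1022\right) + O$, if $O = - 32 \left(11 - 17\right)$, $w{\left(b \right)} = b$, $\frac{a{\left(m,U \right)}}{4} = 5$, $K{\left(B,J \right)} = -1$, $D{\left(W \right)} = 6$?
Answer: $1240$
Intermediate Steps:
$c{\left(g,X \right)} = 6$
$a{\left(m,U \right)} = 20$ ($a{\left(m,U \right)} = 4 \cdot 5 = 20$)
$O = 192$ ($O = \left(-32\right) \left(-6\right) = 192$)
$\left(\left(a{\left(-1,K{\left(-1,-5 \right)} \right)} + w{\left(c{\left(2,-5 \right)} \right)}\right) + 1022\right) + O = \left(\left(20 + 6\right) + 1022\right) + 192 = \left(26 + 1022\right) + 192 = 1048 + 192 = 1240$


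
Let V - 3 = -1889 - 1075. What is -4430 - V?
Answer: -1469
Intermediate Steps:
V = -2961 (V = 3 + (-1889 - 1075) = 3 - 2964 = -2961)
-4430 - V = -4430 - 1*(-2961) = -4430 + 2961 = -1469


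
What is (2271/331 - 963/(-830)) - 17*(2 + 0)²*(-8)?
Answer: 151656803/274730 ≈ 552.02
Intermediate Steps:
(2271/331 - 963/(-830)) - 17*(2 + 0)²*(-8) = (2271*(1/331) - 963*(-1/830)) - 17*2²*(-8) = (2271/331 + 963/830) - 17*4*(-8) = 2203683/274730 - 68*(-8) = 2203683/274730 + 544 = 151656803/274730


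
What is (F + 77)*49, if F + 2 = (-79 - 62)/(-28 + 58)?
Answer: 34447/10 ≈ 3444.7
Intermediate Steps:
F = -67/10 (F = -2 + (-79 - 62)/(-28 + 58) = -2 - 141/30 = -2 - 141*1/30 = -2 - 47/10 = -67/10 ≈ -6.7000)
(F + 77)*49 = (-67/10 + 77)*49 = (703/10)*49 = 34447/10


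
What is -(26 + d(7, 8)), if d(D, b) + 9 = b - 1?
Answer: -24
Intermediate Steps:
d(D, b) = -10 + b (d(D, b) = -9 + (b - 1) = -9 + (-1 + b) = -10 + b)
-(26 + d(7, 8)) = -(26 + (-10 + 8)) = -(26 - 2) = -1*24 = -24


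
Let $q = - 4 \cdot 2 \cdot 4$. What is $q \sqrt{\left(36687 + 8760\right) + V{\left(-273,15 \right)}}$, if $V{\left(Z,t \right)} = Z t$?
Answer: $- 64 \sqrt{10338} \approx -6507.3$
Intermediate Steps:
$q = -32$ ($q = \left(-1\right) 8 \cdot 4 = \left(-8\right) 4 = -32$)
$q \sqrt{\left(36687 + 8760\right) + V{\left(-273,15 \right)}} = - 32 \sqrt{\left(36687 + 8760\right) - 4095} = - 32 \sqrt{45447 - 4095} = - 32 \sqrt{41352} = - 32 \cdot 2 \sqrt{10338} = - 64 \sqrt{10338}$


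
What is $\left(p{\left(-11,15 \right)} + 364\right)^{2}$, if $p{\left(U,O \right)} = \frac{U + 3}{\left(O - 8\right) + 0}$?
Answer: $\frac{6451600}{49} \approx 1.3167 \cdot 10^{5}$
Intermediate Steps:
$p{\left(U,O \right)} = \frac{3 + U}{-8 + O}$ ($p{\left(U,O \right)} = \frac{3 + U}{\left(-8 + O\right) + 0} = \frac{3 + U}{-8 + O}$)
$\left(p{\left(-11,15 \right)} + 364\right)^{2} = \left(\frac{3 - 11}{-8 + 15} + 364\right)^{2} = \left(\frac{1}{7} \left(-8\right) + 364\right)^{2} = \left(- \frac{8}{7} + 364\right)^{2} = \left(\frac{2540}{7}\right)^{2} = \frac{6451600}{49}$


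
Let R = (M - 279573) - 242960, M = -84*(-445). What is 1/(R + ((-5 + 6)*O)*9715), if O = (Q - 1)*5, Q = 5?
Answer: -1/290853 ≈ -3.4382e-6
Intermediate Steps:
M = 37380
O = 20 (O = (5 - 1)*5 = 4*5 = 20)
R = -485153 (R = (37380 - 279573) - 242960 = -242193 - 242960 = -485153)
1/(R + ((-5 + 6)*O)*9715) = 1/(-485153 + ((-5 + 6)*20)*9715) = 1/(-485153 + (1*20)*9715) = 1/(-485153 + 20*9715) = 1/(-485153 + 194300) = 1/(-290853) = -1/290853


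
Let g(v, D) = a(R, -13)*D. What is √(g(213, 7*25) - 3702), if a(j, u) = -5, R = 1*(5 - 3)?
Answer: I*√4577 ≈ 67.654*I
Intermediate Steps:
R = 2 (R = 1*2 = 2)
g(v, D) = -5*D
√(g(213, 7*25) - 3702) = √(-35*25 - 3702) = √(-5*175 - 3702) = √(-875 - 3702) = √(-4577) = I*√4577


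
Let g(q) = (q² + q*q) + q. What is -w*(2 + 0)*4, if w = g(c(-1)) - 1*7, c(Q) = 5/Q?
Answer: -304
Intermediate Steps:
g(q) = q + 2*q² (g(q) = (q² + q²) + q = 2*q² + q = q + 2*q²)
w = 38 (w = (5/(-1))*(1 + 2*(5/(-1))) - 1*7 = (5*(-1))*(1 + 2*(5*(-1))) - 7 = -5*(1 + 2*(-5)) - 7 = -5*(1 - 10) - 7 = -5*(-9) - 7 = 45 - 7 = 38)
-w*(2 + 0)*4 = -38*(2 + 0)*4 = -38*2*4 = -38*8 = -1*304 = -304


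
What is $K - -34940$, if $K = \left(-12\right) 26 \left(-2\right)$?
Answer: $35564$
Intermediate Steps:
$K = 624$ ($K = \left(-312\right) \left(-2\right) = 624$)
$K - -34940 = 624 - -34940 = 624 + 34940 = 35564$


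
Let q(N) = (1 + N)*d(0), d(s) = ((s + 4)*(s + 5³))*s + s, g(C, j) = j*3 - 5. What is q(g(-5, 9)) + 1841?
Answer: 1841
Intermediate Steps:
g(C, j) = -5 + 3*j (g(C, j) = 3*j - 5 = -5 + 3*j)
d(s) = s + s*(4 + s)*(125 + s) (d(s) = ((4 + s)*(s + 125))*s + s = ((4 + s)*(125 + s))*s + s = s*(4 + s)*(125 + s) + s = s + s*(4 + s)*(125 + s))
q(N) = 0 (q(N) = (1 + N)*(0*(501 + 0² + 129*0)) = (1 + N)*(0*(501 + 0 + 0)) = (1 + N)*(0*501) = (1 + N)*0 = 0)
q(g(-5, 9)) + 1841 = 0 + 1841 = 1841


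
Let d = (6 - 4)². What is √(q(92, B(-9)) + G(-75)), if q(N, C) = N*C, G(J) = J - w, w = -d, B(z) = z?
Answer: I*√899 ≈ 29.983*I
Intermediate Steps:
d = 4 (d = 2² = 4)
w = -4 (w = -1*4 = -4)
G(J) = 4 + J (G(J) = J - 1*(-4) = J + 4 = 4 + J)
q(N, C) = C*N
√(q(92, B(-9)) + G(-75)) = √(-9*92 + (4 - 75)) = √(-828 - 71) = √(-899) = I*√899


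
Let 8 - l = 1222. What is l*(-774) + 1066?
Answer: 940702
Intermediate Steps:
l = -1214 (l = 8 - 1*1222 = 8 - 1222 = -1214)
l*(-774) + 1066 = -1214*(-774) + 1066 = 939636 + 1066 = 940702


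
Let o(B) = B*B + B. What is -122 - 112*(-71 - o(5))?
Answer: 11190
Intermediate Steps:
o(B) = B + B**2 (o(B) = B**2 + B = B + B**2)
-122 - 112*(-71 - o(5)) = -122 - 112*(-71 - 5*(1 + 5)) = -122 - 112*(-71 - 5*6) = -122 - 112*(-71 - 1*30) = -122 - 112*(-71 - 30) = -122 - 112*(-101) = -122 + 11312 = 11190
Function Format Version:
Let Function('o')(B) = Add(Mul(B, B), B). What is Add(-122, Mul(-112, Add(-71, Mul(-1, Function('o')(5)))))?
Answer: 11190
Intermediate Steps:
Function('o')(B) = Add(B, Pow(B, 2)) (Function('o')(B) = Add(Pow(B, 2), B) = Add(B, Pow(B, 2)))
Add(-122, Mul(-112, Add(-71, Mul(-1, Function('o')(5))))) = Add(-122, Mul(-112, Add(-71, Mul(-1, Mul(5, Add(1, 5)))))) = Add(-122, Mul(-112, Add(-71, Mul(-1, Mul(5, 6))))) = Add(-122, Mul(-112, Add(-71, Mul(-1, 30)))) = Add(-122, Mul(-112, Add(-71, -30))) = Add(-122, Mul(-112, -101)) = Add(-122, 11312) = 11190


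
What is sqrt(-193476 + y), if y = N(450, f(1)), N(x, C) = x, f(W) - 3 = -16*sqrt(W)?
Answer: I*sqrt(193026) ≈ 439.35*I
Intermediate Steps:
f(W) = 3 - 16*sqrt(W)
y = 450
sqrt(-193476 + y) = sqrt(-193476 + 450) = sqrt(-193026) = I*sqrt(193026)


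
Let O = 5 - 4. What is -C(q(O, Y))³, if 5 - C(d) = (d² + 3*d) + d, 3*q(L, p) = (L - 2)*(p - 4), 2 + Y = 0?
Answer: 343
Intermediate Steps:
Y = -2 (Y = -2 + 0 = -2)
O = 1
q(L, p) = (-4 + p)*(-2 + L)/3 (q(L, p) = ((L - 2)*(p - 4))/3 = ((-2 + L)*(-4 + p))/3 = ((-4 + p)*(-2 + L))/3 = (-4 + p)*(-2 + L)/3)
C(d) = 5 - d² - 4*d (C(d) = 5 - ((d² + 3*d) + d) = 5 - (d² + 4*d) = 5 + (-d² - 4*d) = 5 - d² - 4*d)
-C(q(O, Y))³ = -(5 - (8/3 - 4/3*1 - ⅔*(-2) + (⅓)*1*(-2))² - 4*(8/3 - 4/3*1 - ⅔*(-2) + (⅓)*1*(-2)))³ = -(5 - (8/3 - 4/3 + 4/3 - ⅔)² - 4*(8/3 - 4/3 + 4/3 - ⅔))³ = -(5 - 1*2² - 4*2)³ = -(5 - 1*4 - 8)³ = -(5 - 4 - 8)³ = -1*(-7)³ = -1*(-343) = 343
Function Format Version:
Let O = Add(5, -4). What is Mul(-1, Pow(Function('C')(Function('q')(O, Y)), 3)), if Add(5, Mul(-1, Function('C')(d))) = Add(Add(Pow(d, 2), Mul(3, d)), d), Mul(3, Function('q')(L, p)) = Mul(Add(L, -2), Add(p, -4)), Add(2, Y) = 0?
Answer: 343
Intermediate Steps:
Y = -2 (Y = Add(-2, 0) = -2)
O = 1
Function('q')(L, p) = Mul(Rational(1, 3), Add(-4, p), Add(-2, L)) (Function('q')(L, p) = Mul(Rational(1, 3), Mul(Add(L, -2), Add(p, -4))) = Mul(Rational(1, 3), Mul(Add(-2, L), Add(-4, p))) = Mul(Rational(1, 3), Mul(Add(-4, p), Add(-2, L))) = Mul(Rational(1, 3), Add(-4, p), Add(-2, L)))
Function('C')(d) = Add(5, Mul(-1, Pow(d, 2)), Mul(-4, d)) (Function('C')(d) = Add(5, Mul(-1, Add(Add(Pow(d, 2), Mul(3, d)), d))) = Add(5, Mul(-1, Add(Pow(d, 2), Mul(4, d)))) = Add(5, Add(Mul(-1, Pow(d, 2)), Mul(-4, d))) = Add(5, Mul(-1, Pow(d, 2)), Mul(-4, d)))
Mul(-1, Pow(Function('C')(Function('q')(O, Y)), 3)) = Mul(-1, Pow(Add(5, Mul(-1, Pow(Add(Rational(8, 3), Mul(Rational(-4, 3), 1), Mul(Rational(-2, 3), -2), Mul(Rational(1, 3), 1, -2)), 2)), Mul(-4, Add(Rational(8, 3), Mul(Rational(-4, 3), 1), Mul(Rational(-2, 3), -2), Mul(Rational(1, 3), 1, -2)))), 3)) = Mul(-1, Pow(Add(5, Mul(-1, Pow(Add(Rational(8, 3), Rational(-4, 3), Rational(4, 3), Rational(-2, 3)), 2)), Mul(-4, Add(Rational(8, 3), Rational(-4, 3), Rational(4, 3), Rational(-2, 3)))), 3)) = Mul(-1, Pow(Add(5, Mul(-1, Pow(2, 2)), Mul(-4, 2)), 3)) = Mul(-1, Pow(Add(5, Mul(-1, 4), -8), 3)) = Mul(-1, Pow(Add(5, -4, -8), 3)) = Mul(-1, Pow(-7, 3)) = Mul(-1, -343) = 343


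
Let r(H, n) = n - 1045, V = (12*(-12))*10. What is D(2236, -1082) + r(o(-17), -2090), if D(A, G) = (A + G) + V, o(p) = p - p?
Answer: -3421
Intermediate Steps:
o(p) = 0
V = -1440 (V = -144*10 = -1440)
D(A, G) = -1440 + A + G (D(A, G) = (A + G) - 1440 = -1440 + A + G)
r(H, n) = -1045 + n
D(2236, -1082) + r(o(-17), -2090) = (-1440 + 2236 - 1082) + (-1045 - 2090) = -286 - 3135 = -3421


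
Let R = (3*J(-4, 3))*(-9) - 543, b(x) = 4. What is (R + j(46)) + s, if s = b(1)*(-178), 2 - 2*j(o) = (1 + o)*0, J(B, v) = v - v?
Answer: -1254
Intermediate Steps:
J(B, v) = 0
j(o) = 1 (j(o) = 1 - (1 + o)*0/2 = 1 - 1/2*0 = 1 + 0 = 1)
R = -543 (R = (3*0)*(-9) - 543 = 0*(-9) - 543 = 0 - 543 = -543)
s = -712 (s = 4*(-178) = -712)
(R + j(46)) + s = (-543 + 1) - 712 = -542 - 712 = -1254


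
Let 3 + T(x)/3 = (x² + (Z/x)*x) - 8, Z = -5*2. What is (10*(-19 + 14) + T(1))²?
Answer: 12100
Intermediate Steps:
Z = -10
T(x) = -63 + 3*x² (T(x) = -9 + 3*((x² + (-10/x)*x) - 8) = -9 + 3*((x² - 10) - 8) = -9 + 3*((-10 + x²) - 8) = -9 + 3*(-18 + x²) = -9 + (-54 + 3*x²) = -63 + 3*x²)
(10*(-19 + 14) + T(1))² = (10*(-19 + 14) + (-63 + 3*1²))² = (10*(-5) + (-63 + 3*1))² = (-50 + (-63 + 3))² = (-50 - 60)² = (-110)² = 12100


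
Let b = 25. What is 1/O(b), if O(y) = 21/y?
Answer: 25/21 ≈ 1.1905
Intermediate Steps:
1/O(b) = 1/(21/25) = 25/21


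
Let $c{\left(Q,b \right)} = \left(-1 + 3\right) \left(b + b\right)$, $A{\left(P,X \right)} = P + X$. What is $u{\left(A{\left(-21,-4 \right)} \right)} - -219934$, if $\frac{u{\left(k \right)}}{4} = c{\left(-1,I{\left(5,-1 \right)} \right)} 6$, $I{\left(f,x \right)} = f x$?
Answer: $219454$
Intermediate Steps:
$c{\left(Q,b \right)} = 4 b$ ($c{\left(Q,b \right)} = 2 \cdot 2 b = 4 b$)
$u{\left(k \right)} = -480$ ($u{\left(k \right)} = 4 \cdot 4 \cdot 5 \left(-1\right) 6 = 4 \cdot 4 \left(-5\right) 6 = 4 \left(\left(-20\right) 6\right) = 4 \left(-120\right) = -480$)
$u{\left(A{\left(-21,-4 \right)} \right)} - -219934 = -480 - -219934 = -480 + 219934 = 219454$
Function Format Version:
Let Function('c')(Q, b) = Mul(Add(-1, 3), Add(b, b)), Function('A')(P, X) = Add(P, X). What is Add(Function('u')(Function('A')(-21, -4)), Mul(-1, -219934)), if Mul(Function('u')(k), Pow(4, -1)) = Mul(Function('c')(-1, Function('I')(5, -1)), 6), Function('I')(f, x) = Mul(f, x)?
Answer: 219454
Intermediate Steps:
Function('c')(Q, b) = Mul(4, b) (Function('c')(Q, b) = Mul(2, Mul(2, b)) = Mul(4, b))
Function('u')(k) = -480 (Function('u')(k) = Mul(4, Mul(Mul(4, Mul(5, -1)), 6)) = Mul(4, Mul(Mul(4, -5), 6)) = Mul(4, Mul(-20, 6)) = Mul(4, -120) = -480)
Add(Function('u')(Function('A')(-21, -4)), Mul(-1, -219934)) = Add(-480, Mul(-1, -219934)) = Add(-480, 219934) = 219454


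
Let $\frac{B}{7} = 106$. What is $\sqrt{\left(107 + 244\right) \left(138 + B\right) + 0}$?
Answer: $12 \sqrt{2145} \approx 555.77$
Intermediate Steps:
$B = 742$ ($B = 7 \cdot 106 = 742$)
$\sqrt{\left(107 + 244\right) \left(138 + B\right) + 0} = \sqrt{\left(107 + 244\right) \left(138 + 742\right) + 0} = \sqrt{351 \cdot 880 + 0} = \sqrt{308880 + 0} = \sqrt{308880} = 12 \sqrt{2145}$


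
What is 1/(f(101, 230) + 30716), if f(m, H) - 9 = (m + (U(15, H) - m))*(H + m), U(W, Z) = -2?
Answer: 1/30063 ≈ 3.3263e-5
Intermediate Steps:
f(m, H) = 9 - 2*H - 2*m (f(m, H) = 9 + (m + (-2 - m))*(H + m) = 9 - 2*(H + m) = 9 + (-2*H - 2*m) = 9 - 2*H - 2*m)
1/(f(101, 230) + 30716) = 1/((9 - 2*230 - 2*101) + 30716) = 1/((9 - 460 - 202) + 30716) = 1/(-653 + 30716) = 1/30063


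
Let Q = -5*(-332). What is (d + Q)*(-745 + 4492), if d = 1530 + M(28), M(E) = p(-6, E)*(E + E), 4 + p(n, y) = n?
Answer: 9854610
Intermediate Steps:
Q = 1660
p(n, y) = -4 + n
M(E) = -20*E (M(E) = (-4 - 6)*(E + E) = -20*E)
d = 970 (d = 1530 - 20*28 = 1530 - 560 = 970)
(d + Q)*(-745 + 4492) = (970 + 1660)*(-745 + 4492) = 2630*3747 = 9854610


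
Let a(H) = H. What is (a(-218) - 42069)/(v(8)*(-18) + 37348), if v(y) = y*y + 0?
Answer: -42287/36196 ≈ -1.1683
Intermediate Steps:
v(y) = y² (v(y) = y² + 0 = y²)
(a(-218) - 42069)/(v(8)*(-18) + 37348) = (-218 - 42069)/(8²*(-18) + 37348) = -42287/(64*(-18) + 37348) = -42287/(-1152 + 37348) = -42287/36196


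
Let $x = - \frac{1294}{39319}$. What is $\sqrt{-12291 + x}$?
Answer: $\frac{i \sqrt{19001737285237}}{39319} \approx 110.86 i$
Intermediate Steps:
$x = - \frac{1294}{39319} \approx -0.03291$
$\sqrt{-12291 + x} = \sqrt{-12291 - \frac{1294}{39319}} = \sqrt{- \frac{483271123}{39319}} = \frac{i \sqrt{19001737285237}}{39319}$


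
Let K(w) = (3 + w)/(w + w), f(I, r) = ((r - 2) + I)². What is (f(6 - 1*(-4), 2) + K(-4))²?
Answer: 641601/64 ≈ 10025.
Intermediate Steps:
f(I, r) = (-2 + I + r)² (f(I, r) = ((-2 + r) + I)² = (-2 + I + r)²)
K(w) = (3 + w)/(2*w) (K(w) = (3 + w)/((2*w)) = (3 + w)*(1/(2*w)) = (3 + w)/(2*w))
(f(6 - 1*(-4), 2) + K(-4))² = ((-2 + (6 - 1*(-4)) + 2)² + (½)*(3 - 4)/(-4))² = ((-2 + (6 + 4) + 2)² + (½)*(-¼)*(-1))² = ((-2 + 10 + 2)² + ⅛)² = (10² + ⅛)² = (100 + ⅛)² = (801/8)² = 641601/64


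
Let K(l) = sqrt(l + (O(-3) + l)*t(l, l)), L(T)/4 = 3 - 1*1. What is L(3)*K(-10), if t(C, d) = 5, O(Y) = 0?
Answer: 16*I*sqrt(15) ≈ 61.968*I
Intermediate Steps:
L(T) = 8 (L(T) = 4*(3 - 1*1) = 4*(3 - 1) = 4*2 = 8)
K(l) = sqrt(6)*sqrt(l) (K(l) = sqrt(l + (0 + l)*5) = sqrt(l + l*5) = sqrt(l + 5*l) = sqrt(6*l) = sqrt(6)*sqrt(l))
L(3)*K(-10) = 8*(sqrt(6)*sqrt(-10)) = 8*(sqrt(6)*(I*sqrt(10))) = 8*(2*I*sqrt(15)) = 16*I*sqrt(15)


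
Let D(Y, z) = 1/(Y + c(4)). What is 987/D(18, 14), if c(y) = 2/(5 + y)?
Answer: 53956/3 ≈ 17985.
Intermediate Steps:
D(Y, z) = 1/(2/9 + Y) (D(Y, z) = 1/(Y + 2/(5 + 4)) = 1/(Y + 2/9) = 1/(2/9 + Y))
987/D(18, 14) = 987/((9/(2 + 9*18))) = 987/((9/(2 + 162))) = 987/((9/164)) = 987/((9*(1/164))) = 987/(9/164) = 987*(164/9) = 53956/3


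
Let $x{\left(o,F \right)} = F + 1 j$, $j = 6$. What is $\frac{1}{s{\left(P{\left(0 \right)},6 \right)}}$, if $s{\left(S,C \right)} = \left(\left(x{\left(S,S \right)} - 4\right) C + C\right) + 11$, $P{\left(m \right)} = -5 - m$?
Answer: $-1$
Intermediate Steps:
$x{\left(o,F \right)} = 6 + F$ ($x{\left(o,F \right)} = F + 1 \cdot 6 = F + 6 = 6 + F$)
$s{\left(S,C \right)} = 11 + C + C \left(2 + S\right)$ ($s{\left(S,C \right)} = \left(\left(\left(6 + S\right) - 4\right) C + C\right) + 11 = \left(\left(2 + S\right) C + C\right) + 11 = \left(C \left(2 + S\right) + C\right) + 11 = \left(C + C \left(2 + S\right)\right) + 11 = 11 + C + C \left(2 + S\right)$)
$\frac{1}{s{\left(P{\left(0 \right)},6 \right)}} = \frac{1}{11 + 3 \cdot 6 + 6 \left(-5 - 0\right)} = \frac{1}{11 + 18 + 6 \left(-5 + 0\right)} = \frac{1}{11 + 18 + 6 \left(-5\right)} = \frac{1}{11 + 18 - 30} = \frac{1}{-1} = -1$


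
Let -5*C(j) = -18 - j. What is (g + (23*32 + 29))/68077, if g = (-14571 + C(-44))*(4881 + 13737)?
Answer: -71415507/17915 ≈ -3986.4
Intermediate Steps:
C(j) = 18/5 + j/5 (C(j) = -(-18 - j)/5 = 18/5 + j/5)
g = -1356898458/5 (g = (-14571 + (18/5 + (⅕)*(-44)))*(4881 + 13737) = (-14571 + (18/5 - 44/5))*18618 = (-14571 - 26/5)*18618 = -72881/5*18618 = -1356898458/5 ≈ -2.7138e+8)
(g + (23*32 + 29))/68077 = (-1356898458/5 + (23*32 + 29))/68077 = (-1356898458/5 + (736 + 29))*(1/68077) = (-1356898458/5 + 765)*(1/68077) = -1356894633/5*1/68077 = -71415507/17915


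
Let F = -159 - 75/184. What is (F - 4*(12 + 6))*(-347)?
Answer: 14774913/184 ≈ 80299.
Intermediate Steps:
F = -29331/184 (F = -159 - 75*1/184 = -159 - 75/184 = -29331/184 ≈ -159.41)
(F - 4*(12 + 6))*(-347) = (-29331/184 - 4*(12 + 6))*(-347) = (-29331/184 - 4*18)*(-347) = (-29331/184 - 72)*(-347) = -42579/184*(-347) = 14774913/184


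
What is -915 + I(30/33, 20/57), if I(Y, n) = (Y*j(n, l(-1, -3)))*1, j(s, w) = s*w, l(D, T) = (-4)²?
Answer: -570505/627 ≈ -909.90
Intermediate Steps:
l(D, T) = 16
I(Y, n) = 16*Y*n (I(Y, n) = (Y*(n*16))*1 = (Y*(16*n))*1 = (16*Y*n)*1 = 16*Y*n)
-915 + I(30/33, 20/57) = -915 + 16*(30/33)*(20/57) = -915 + 16*(30*(1/33))*(20*(1/57)) = -915 + 16*(10/11)*(20/57) = -915 + 3200/627 = -570505/627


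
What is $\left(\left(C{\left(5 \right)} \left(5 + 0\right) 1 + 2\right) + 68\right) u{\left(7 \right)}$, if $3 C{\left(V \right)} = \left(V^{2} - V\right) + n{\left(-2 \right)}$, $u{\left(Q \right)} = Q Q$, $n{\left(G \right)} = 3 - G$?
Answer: $\frac{16415}{3} \approx 5471.7$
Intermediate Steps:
$u{\left(Q \right)} = Q^{2}$
$C{\left(V \right)} = \frac{5}{3} - \frac{V}{3} + \frac{V^{2}}{3}$ ($C{\left(V \right)} = \frac{\left(V^{2} - V\right) + \left(3 - -2\right)}{3} = \frac{\left(V^{2} - V\right) + \left(3 + 2\right)}{3} = \frac{\left(V^{2} - V\right) + 5}{3} = \frac{5 + V^{2} - V}{3} = \frac{5}{3} - \frac{V}{3} + \frac{V^{2}}{3}$)
$\left(\left(C{\left(5 \right)} \left(5 + 0\right) 1 + 2\right) + 68\right) u{\left(7 \right)} = \left(\left(\left(\frac{5}{3} - \frac{5}{3} + \frac{5^{2}}{3}\right) \left(5 + 0\right) 1 + 2\right) + 68\right) 7^{2} = \left(\left(\left(\frac{5}{3} - \frac{5}{3} + \frac{1}{3} \cdot 25\right) 5 \cdot 1 + 2\right) + 68\right) 49 = \left(\left(\left(\frac{5}{3} - \frac{5}{3} + \frac{25}{3}\right) 5 + 2\right) + 68\right) 49 = \left(\left(\frac{25}{3} \cdot 5 + 2\right) + 68\right) 49 = \left(\left(\frac{125}{3} + 2\right) + 68\right) 49 = \left(\frac{131}{3} + 68\right) 49 = \frac{335}{3} \cdot 49 = \frac{16415}{3}$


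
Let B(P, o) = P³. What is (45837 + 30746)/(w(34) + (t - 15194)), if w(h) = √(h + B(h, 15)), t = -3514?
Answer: -716357382/174974963 - 76583*√39338/349949926 ≈ -4.1375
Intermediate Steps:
w(h) = √(h + h³)
(45837 + 30746)/(w(34) + (t - 15194)) = (45837 + 30746)/(√(34 + 34³) + (-3514 - 15194)) = 76583/(√(34 + 39304) - 18708) = 76583/(√39338 - 18708) = 76583/(-18708 + √39338)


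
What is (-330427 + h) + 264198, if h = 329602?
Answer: 263373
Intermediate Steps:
(-330427 + h) + 264198 = (-330427 + 329602) + 264198 = -825 + 264198 = 263373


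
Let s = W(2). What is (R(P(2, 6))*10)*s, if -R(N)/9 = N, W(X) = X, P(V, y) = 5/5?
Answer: -180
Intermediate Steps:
P(V, y) = 1 (P(V, y) = 5*(⅕) = 1)
s = 2
R(N) = -9*N
(R(P(2, 6))*10)*s = (-9*1*10)*2 = -9*10*2 = -90*2 = -180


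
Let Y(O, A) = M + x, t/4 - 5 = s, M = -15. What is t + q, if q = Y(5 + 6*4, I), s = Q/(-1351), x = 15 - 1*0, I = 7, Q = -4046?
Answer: 6172/193 ≈ 31.979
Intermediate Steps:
x = 15 (x = 15 + 0 = 15)
s = 578/193 (s = -4046/(-1351) = -4046*(-1/1351) = 578/193 ≈ 2.9948)
t = 6172/193 (t = 20 + 4*(578/193) = 20 + 2312/193 = 6172/193 ≈ 31.979)
Y(O, A) = 0 (Y(O, A) = -15 + 15 = 0)
q = 0
t + q = 6172/193 + 0 = 6172/193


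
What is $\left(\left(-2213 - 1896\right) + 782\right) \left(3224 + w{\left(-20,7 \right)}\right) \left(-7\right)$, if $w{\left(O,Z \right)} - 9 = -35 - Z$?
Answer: $74315199$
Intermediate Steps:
$w{\left(O,Z \right)} = -26 - Z$ ($w{\left(O,Z \right)} = 9 - \left(35 + Z\right) = -26 - Z$)
$\left(\left(-2213 - 1896\right) + 782\right) \left(3224 + w{\left(-20,7 \right)}\right) \left(-7\right) = \left(\left(-2213 - 1896\right) + 782\right) \left(3224 - 33\right) \left(-7\right) = \left(-4109 + 782\right) \left(3224 - 33\right) \left(-7\right) = \left(-3327\right) 3191 \left(-7\right) = \left(-10616457\right) \left(-7\right) = 74315199$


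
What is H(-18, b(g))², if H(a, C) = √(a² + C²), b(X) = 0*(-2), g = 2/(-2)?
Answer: 324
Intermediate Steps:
g = -1 (g = 2*(-½) = -1)
b(X) = 0
H(a, C) = √(C² + a²)
H(-18, b(g))² = (√(0² + (-18)²))² = (√(0 + 324))² = (√324)² = 18² = 324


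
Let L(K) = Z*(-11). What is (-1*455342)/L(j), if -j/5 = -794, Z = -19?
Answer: -455342/209 ≈ -2178.7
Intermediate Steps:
j = 3970 (j = -5*(-794) = 3970)
L(K) = 209 (L(K) = -19*(-11) = 209)
(-1*455342)/L(j) = -1*455342/209 = -455342*1/209 = -455342/209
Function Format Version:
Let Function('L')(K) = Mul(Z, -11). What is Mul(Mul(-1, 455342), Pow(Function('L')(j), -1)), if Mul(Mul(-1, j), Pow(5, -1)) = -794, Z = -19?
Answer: Rational(-455342, 209) ≈ -2178.7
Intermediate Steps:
j = 3970 (j = Mul(-5, -794) = 3970)
Function('L')(K) = 209 (Function('L')(K) = Mul(-19, -11) = 209)
Mul(Mul(-1, 455342), Pow(Function('L')(j), -1)) = Mul(Mul(-1, 455342), Pow(209, -1)) = Mul(-455342, Rational(1, 209)) = Rational(-455342, 209)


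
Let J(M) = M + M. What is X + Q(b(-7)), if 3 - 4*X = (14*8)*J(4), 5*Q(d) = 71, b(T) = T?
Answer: -4181/20 ≈ -209.05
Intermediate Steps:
J(M) = 2*M
Q(d) = 71/5 (Q(d) = (⅕)*71 = 71/5)
X = -893/4 (X = ¾ - 14*8*2*4/4 = ¾ - 28*8 = ¾ - ¼*896 = ¾ - 224 = -893/4 ≈ -223.25)
X + Q(b(-7)) = -893/4 + 71/5 = -4181/20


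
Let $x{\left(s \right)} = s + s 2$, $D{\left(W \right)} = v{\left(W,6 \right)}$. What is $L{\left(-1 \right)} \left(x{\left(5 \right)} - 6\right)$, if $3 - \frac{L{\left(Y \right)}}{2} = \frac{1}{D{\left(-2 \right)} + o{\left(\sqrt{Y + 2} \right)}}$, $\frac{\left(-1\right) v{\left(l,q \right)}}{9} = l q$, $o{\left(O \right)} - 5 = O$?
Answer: $\frac{1023}{19} \approx 53.842$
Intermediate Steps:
$o{\left(O \right)} = 5 + O$
$v{\left(l,q \right)} = - 9 l q$
$D{\left(W \right)} = - 54 W$ ($D{\left(W \right)} = \left(-9\right) W 6 = - 54 W$)
$L{\left(Y \right)} = 6 - \frac{2}{113 + \sqrt{2 + Y}}$ ($L{\left(Y \right)} = 6 - \frac{2}{\left(-54\right) \left(-2\right) + \left(5 + \sqrt{Y + 2}\right)} = 6 - \frac{2}{108 + \left(5 + \sqrt{2 + Y}\right)} = 6 - \frac{2}{113 + \sqrt{2 + Y}}$)
$x{\left(s \right)} = 3 s$ ($x{\left(s \right)} = s + 2 s = 3 s$)
$L{\left(-1 \right)} \left(x{\left(5 \right)} - 6\right) = \frac{2 \left(338 + 3 \sqrt{2 - 1}\right)}{113 + \sqrt{2 - 1}} \left(3 \cdot 5 - 6\right) = \frac{2 \left(338 + 3 \sqrt{1}\right)}{113 + \sqrt{1}} \left(15 - 6\right) = \frac{2 \left(338 + 3 \cdot 1\right)}{113 + 1} \cdot 9 = \frac{2 \left(338 + 3\right)}{114} \cdot 9 = 2 \cdot \frac{1}{114} \cdot 341 \cdot 9 = \frac{341}{57} \cdot 9 = \frac{1023}{19}$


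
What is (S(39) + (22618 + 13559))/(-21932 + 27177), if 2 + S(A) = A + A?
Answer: 36253/5245 ≈ 6.9119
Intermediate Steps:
S(A) = -2 + 2*A (S(A) = -2 + (A + A) = -2 + 2*A)
(S(39) + (22618 + 13559))/(-21932 + 27177) = ((-2 + 2*39) + (22618 + 13559))/(-21932 + 27177) = ((-2 + 78) + 36177)/5245 = (76 + 36177)*(1/5245) = 36253*(1/5245) = 36253/5245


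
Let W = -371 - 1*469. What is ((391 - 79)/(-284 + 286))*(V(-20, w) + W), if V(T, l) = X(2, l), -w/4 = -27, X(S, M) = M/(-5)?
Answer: -672048/5 ≈ -1.3441e+5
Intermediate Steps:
X(S, M) = -M/5 (X(S, M) = M*(-⅕) = -M/5)
w = 108 (w = -4*(-27) = 108)
W = -840 (W = -371 - 469 = -840)
V(T, l) = -l/5
((391 - 79)/(-284 + 286))*(V(-20, w) + W) = ((391 - 79)/(-284 + 286))*(-⅕*108 - 840) = (312/2)*(-108/5 - 840) = (312*(½))*(-4308/5) = 156*(-4308/5) = -672048/5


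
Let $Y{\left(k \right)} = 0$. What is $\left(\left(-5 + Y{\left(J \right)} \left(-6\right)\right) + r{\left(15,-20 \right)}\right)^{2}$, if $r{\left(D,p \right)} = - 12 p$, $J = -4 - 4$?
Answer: $55225$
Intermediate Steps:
$J = -8$ ($J = -4 - 4 = -8$)
$\left(\left(-5 + Y{\left(J \right)} \left(-6\right)\right) + r{\left(15,-20 \right)}\right)^{2} = \left(\left(-5 + 0 \left(-6\right)\right) - -240\right)^{2} = \left(\left(-5 + 0\right) + 240\right)^{2} = \left(-5 + 240\right)^{2} = 235^{2} = 55225$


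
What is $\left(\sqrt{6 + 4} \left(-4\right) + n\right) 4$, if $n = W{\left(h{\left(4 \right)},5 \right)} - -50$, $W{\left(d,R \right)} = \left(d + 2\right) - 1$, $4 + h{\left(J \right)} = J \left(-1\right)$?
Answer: $172 - 16 \sqrt{10} \approx 121.4$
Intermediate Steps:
$h{\left(J \right)} = -4 - J$ ($h{\left(J \right)} = -4 + J \left(-1\right) = -4 - J$)
$W{\left(d,R \right)} = 1 + d$ ($W{\left(d,R \right)} = \left(2 + d\right) - 1 = 1 + d$)
$n = 43$ ($n = \left(1 - 8\right) - -50 = \left(1 - 8\right) + 50 = -7 + 50 = 43$)
$\left(\sqrt{6 + 4} \left(-4\right) + n\right) 4 = \left(\sqrt{6 + 4} \left(-4\right) + 43\right) 4 = \left(\sqrt{10} \left(-4\right) + 43\right) 4 = \left(- 4 \sqrt{10} + 43\right) 4 = \left(43 - 4 \sqrt{10}\right) 4 = 172 - 16 \sqrt{10}$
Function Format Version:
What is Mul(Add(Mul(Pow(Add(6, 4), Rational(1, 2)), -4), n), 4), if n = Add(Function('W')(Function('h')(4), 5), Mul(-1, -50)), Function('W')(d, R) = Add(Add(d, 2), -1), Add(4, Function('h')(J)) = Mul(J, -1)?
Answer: Add(172, Mul(-16, Pow(10, Rational(1, 2)))) ≈ 121.40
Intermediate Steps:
Function('h')(J) = Add(-4, Mul(-1, J)) (Function('h')(J) = Add(-4, Mul(J, -1)) = Add(-4, Mul(-1, J)))
Function('W')(d, R) = Add(1, d) (Function('W')(d, R) = Add(Add(2, d), -1) = Add(1, d))
n = 43 (n = Add(Add(1, Add(-4, Mul(-1, 4))), Mul(-1, -50)) = Add(Add(1, Add(-4, -4)), 50) = Add(Add(1, -8), 50) = Add(-7, 50) = 43)
Mul(Add(Mul(Pow(Add(6, 4), Rational(1, 2)), -4), n), 4) = Mul(Add(Mul(Pow(Add(6, 4), Rational(1, 2)), -4), 43), 4) = Mul(Add(Mul(Pow(10, Rational(1, 2)), -4), 43), 4) = Mul(Add(Mul(-4, Pow(10, Rational(1, 2))), 43), 4) = Mul(Add(43, Mul(-4, Pow(10, Rational(1, 2)))), 4) = Add(172, Mul(-16, Pow(10, Rational(1, 2))))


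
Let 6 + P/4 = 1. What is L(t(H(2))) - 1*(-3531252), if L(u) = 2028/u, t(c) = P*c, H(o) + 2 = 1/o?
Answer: 17656598/5 ≈ 3.5313e+6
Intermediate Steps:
P = -20 (P = -24 + 4*1 = -24 + 4 = -20)
H(o) = -2 + 1/o
t(c) = -20*c
L(t(H(2))) - 1*(-3531252) = 2028/((-20*(-2 + 1/2))) - 1*(-3531252) = 2028/((-20*(-2 + ½))) + 3531252 = 2028/((-20*(-3/2))) + 3531252 = 2028/30 + 3531252 = 2028*(1/30) + 3531252 = 338/5 + 3531252 = 17656598/5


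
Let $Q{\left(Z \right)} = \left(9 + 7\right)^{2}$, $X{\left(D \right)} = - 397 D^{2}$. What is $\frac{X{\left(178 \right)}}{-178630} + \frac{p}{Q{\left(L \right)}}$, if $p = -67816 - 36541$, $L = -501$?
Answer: $- \frac{7710591311}{22864640} \approx -337.23$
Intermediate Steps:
$Q{\left(Z \right)} = 256$ ($Q{\left(Z \right)} = 16^{2} = 256$)
$p = -104357$
$\frac{X{\left(178 \right)}}{-178630} + \frac{p}{Q{\left(L \right)}} = \frac{\left(-397\right) 178^{2}}{-178630} - \frac{104357}{256} = \left(-397\right) 31684 \left(- \frac{1}{178630}\right) - \frac{104357}{256} = \left(-12578548\right) \left(- \frac{1}{178630}\right) - \frac{104357}{256} = \frac{6289274}{89315} - \frac{104357}{256} = - \frac{7710591311}{22864640}$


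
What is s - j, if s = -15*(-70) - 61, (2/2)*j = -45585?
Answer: 46574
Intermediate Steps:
j = -45585
s = 989 (s = 1050 - 61 = 989)
s - j = 989 - 1*(-45585) = 989 + 45585 = 46574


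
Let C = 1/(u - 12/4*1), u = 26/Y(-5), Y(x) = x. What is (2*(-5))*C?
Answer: 50/41 ≈ 1.2195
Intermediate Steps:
u = -26/5 (u = 26/(-5) = 26*(-⅕) = -26/5 ≈ -5.2000)
C = -5/41 (C = 1/(-26/5 - 12/4*1) = 1/(-26/5 - 3*1*1) = 1/(-26/5 - 3*1) = 1/(-26/5 - 3) = 1/(-41/5) = -5/41 ≈ -0.12195)
(2*(-5))*C = (2*(-5))*(-5/41) = -10*(-5/41) = 50/41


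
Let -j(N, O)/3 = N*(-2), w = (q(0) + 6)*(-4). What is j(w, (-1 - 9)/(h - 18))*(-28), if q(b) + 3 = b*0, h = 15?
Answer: 2016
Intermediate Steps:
q(b) = -3 (q(b) = -3 + b*0 = -3 + 0 = -3)
w = -12 (w = (-3 + 6)*(-4) = 3*(-4) = -12)
j(N, O) = 6*N (j(N, O) = -3*N*(-2) = -(-6)*N = 6*N)
j(w, (-1 - 9)/(h - 18))*(-28) = (6*(-12))*(-28) = -72*(-28) = 2016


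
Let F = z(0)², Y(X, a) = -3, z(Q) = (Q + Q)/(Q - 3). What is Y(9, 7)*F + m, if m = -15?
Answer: -15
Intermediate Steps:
z(Q) = 2*Q/(-3 + Q) (z(Q) = (2*Q)/(-3 + Q) = 2*Q/(-3 + Q))
F = 0 (F = (2*0/(-3 + 0))² = (2*0/(-3))² = (2*0*(-⅓))² = 0² = 0)
Y(9, 7)*F + m = -3*0 - 15 = 0 - 15 = -15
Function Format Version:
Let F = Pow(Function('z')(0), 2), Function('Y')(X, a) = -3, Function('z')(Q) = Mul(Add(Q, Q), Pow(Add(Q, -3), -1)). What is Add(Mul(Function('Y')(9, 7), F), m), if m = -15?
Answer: -15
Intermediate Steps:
Function('z')(Q) = Mul(2, Q, Pow(Add(-3, Q), -1)) (Function('z')(Q) = Mul(Mul(2, Q), Pow(Add(-3, Q), -1)) = Mul(2, Q, Pow(Add(-3, Q), -1)))
F = 0 (F = Pow(Mul(2, 0, Pow(Add(-3, 0), -1)), 2) = Pow(Mul(2, 0, Pow(-3, -1)), 2) = Pow(Mul(2, 0, Rational(-1, 3)), 2) = Pow(0, 2) = 0)
Add(Mul(Function('Y')(9, 7), F), m) = Add(Mul(-3, 0), -15) = Add(0, -15) = -15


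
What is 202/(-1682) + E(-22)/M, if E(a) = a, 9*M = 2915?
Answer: -41903/222865 ≈ -0.18802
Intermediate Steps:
M = 2915/9 (M = (⅑)*2915 = 2915/9 ≈ 323.89)
202/(-1682) + E(-22)/M = 202/(-1682) - 22/2915/9 = 202*(-1/1682) - 22*9/2915 = -101/841 - 18/265 = -41903/222865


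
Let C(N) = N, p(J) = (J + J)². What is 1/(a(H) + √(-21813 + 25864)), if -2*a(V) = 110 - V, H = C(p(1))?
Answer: 53/1242 + √4051/1242 ≈ 0.093919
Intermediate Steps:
p(J) = 4*J² (p(J) = (2*J)² = 4*J²)
H = 4 (H = 4*1² = 4*1 = 4)
a(V) = -55 + V/2 (a(V) = -(110 - V)/2 = -55 + V/2)
1/(a(H) + √(-21813 + 25864)) = 1/((-55 + (½)*4) + √(-21813 + 25864)) = 1/((-55 + 2) + √4051) = 1/(-53 + √4051)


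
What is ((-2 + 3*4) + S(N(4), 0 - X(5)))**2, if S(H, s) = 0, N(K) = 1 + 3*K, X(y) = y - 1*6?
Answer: 100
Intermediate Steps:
X(y) = -6 + y (X(y) = y - 6 = -6 + y)
((-2 + 3*4) + S(N(4), 0 - X(5)))**2 = ((-2 + 3*4) + 0)**2 = ((-2 + 12) + 0)**2 = (10 + 0)**2 = 10**2 = 100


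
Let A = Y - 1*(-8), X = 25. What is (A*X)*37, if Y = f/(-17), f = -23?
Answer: 147075/17 ≈ 8651.5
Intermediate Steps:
Y = 23/17 (Y = -23/(-17) = -23*(-1/17) = 23/17 ≈ 1.3529)
A = 159/17 (A = 23/17 - 1*(-8) = 23/17 + 8 = 159/17 ≈ 9.3529)
(A*X)*37 = ((159/17)*25)*37 = (3975/17)*37 = 147075/17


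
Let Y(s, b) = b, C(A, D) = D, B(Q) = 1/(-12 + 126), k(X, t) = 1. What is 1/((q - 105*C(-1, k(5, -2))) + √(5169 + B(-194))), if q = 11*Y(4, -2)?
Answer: -14478/1249439 - √67176438/1249439 ≈ -0.018147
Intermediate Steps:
B(Q) = 1/114
q = -22 (q = 11*(-2) = -22)
1/((q - 105*C(-1, k(5, -2))) + √(5169 + B(-194))) = 1/((-22 - 105*1) + √(5169 + 1/114)) = 1/((-22 - 105) + √(589267/114)) = 1/(-127 + √67176438/114)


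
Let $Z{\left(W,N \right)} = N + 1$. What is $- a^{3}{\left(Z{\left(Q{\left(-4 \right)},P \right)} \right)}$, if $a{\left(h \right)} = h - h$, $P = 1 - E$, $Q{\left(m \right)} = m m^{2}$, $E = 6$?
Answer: $0$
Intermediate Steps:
$Q{\left(m \right)} = m^{3}$
$P = -5$ ($P = 1 - 6 = -5$)
$Z{\left(W,N \right)} = 1 + N$
$a{\left(h \right)} = 0$
$- a^{3}{\left(Z{\left(Q{\left(-4 \right)},P \right)} \right)} = - 0^{3} = \left(-1\right) 0 = 0$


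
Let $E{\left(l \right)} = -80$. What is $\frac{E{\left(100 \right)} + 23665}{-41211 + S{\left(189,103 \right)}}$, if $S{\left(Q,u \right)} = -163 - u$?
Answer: $- \frac{23585}{41477} \approx -0.56863$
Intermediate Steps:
$\frac{E{\left(100 \right)} + 23665}{-41211 + S{\left(189,103 \right)}} = \frac{-80 + 23665}{-41211 - 266} = \frac{23585}{-41211 - 266} = \frac{23585}{-41477} = 23585 \left(- \frac{1}{41477}\right) = - \frac{23585}{41477}$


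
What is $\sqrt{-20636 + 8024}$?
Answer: $2 i \sqrt{3153} \approx 112.3 i$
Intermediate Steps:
$\sqrt{-20636 + 8024} = \sqrt{-12612} = 2 i \sqrt{3153}$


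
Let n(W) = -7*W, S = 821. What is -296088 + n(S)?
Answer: -301835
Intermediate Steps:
-296088 + n(S) = -296088 - 7*821 = -296088 - 5747 = -301835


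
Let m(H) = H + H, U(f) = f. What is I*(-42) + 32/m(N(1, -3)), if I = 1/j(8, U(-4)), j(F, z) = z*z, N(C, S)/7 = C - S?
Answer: -115/56 ≈ -2.0536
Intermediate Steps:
N(C, S) = -7*S + 7*C (N(C, S) = 7*(C - S) = -7*S + 7*C)
j(F, z) = z**2
m(H) = 2*H
I = 1/16 (I = 1/((-4)**2) = 1/16 ≈ 0.062500)
I*(-42) + 32/m(N(1, -3)) = (1/16)*(-42) + 32/((2*(-7*(-3) + 7*1))) = -21/8 + 32/((2*(21 + 7))) = -21/8 + 32/((2*28)) = -21/8 + 32/56 = -21/8 + 32*(1/56) = -21/8 + 4/7 = -115/56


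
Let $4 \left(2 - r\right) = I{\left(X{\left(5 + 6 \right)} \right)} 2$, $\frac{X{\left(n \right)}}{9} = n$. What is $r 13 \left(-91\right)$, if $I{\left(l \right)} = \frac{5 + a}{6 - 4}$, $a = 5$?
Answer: $\frac{1183}{2} \approx 591.5$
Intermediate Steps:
$X{\left(n \right)} = 9 n$
$I{\left(l \right)} = 5$ ($I{\left(l \right)} = \frac{5 + 5}{6 - 4} = \frac{10}{2} = 10 \cdot \frac{1}{2} = 5$)
$r = - \frac{1}{2}$ ($r = 2 - \frac{5 \cdot 2}{4} = 2 - \frac{5}{2} = - \frac{1}{2} \approx -0.5$)
$r 13 \left(-91\right) = \left(- \frac{1}{2}\right) 13 \left(-91\right) = \left(- \frac{13}{2}\right) \left(-91\right) = \frac{1183}{2}$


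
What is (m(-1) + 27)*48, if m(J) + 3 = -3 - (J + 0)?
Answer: 1056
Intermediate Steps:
m(J) = -6 - J (m(J) = -3 + (-3 - (J + 0)) = -3 + (-3 - J) = -6 - J)
(m(-1) + 27)*48 = ((-6 - 1*(-1)) + 27)*48 = ((-6 + 1) + 27)*48 = (-5 + 27)*48 = 22*48 = 1056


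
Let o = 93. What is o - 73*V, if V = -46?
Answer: 3451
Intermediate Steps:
o - 73*V = 93 - 73*(-46) = 93 + 3358 = 3451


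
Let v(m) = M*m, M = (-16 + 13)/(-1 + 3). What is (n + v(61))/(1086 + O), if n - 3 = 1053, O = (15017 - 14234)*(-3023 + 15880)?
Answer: 643/6712078 ≈ 9.5797e-5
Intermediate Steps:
O = 10067031 (O = 783*12857 = 10067031)
M = -3/2 ≈ -1.5000
v(m) = -3*m/2
n = 1056 (n = 3 + 1053 = 1056)
(n + v(61))/(1086 + O) = (1056 - 3/2*61)/(1086 + 10067031) = (1056 - 183/2)/10068117 = (1929/2)*(1/10068117) = 643/6712078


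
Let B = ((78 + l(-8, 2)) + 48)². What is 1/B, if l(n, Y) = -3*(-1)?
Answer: 1/16641 ≈ 6.0093e-5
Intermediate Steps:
l(n, Y) = 3
B = 16641 (B = ((78 + 3) + 48)² = (81 + 48)² = 129² = 16641)
1/B = 1/16641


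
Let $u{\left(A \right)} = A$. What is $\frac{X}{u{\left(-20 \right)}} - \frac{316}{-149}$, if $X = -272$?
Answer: $\frac{11712}{745} \approx 15.721$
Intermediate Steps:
$\frac{X}{u{\left(-20 \right)}} - \frac{316}{-149} = - \frac{272}{-20} - \frac{316}{-149} = \left(-272\right) \left(- \frac{1}{20}\right) - - \frac{316}{149} = \frac{68}{5} + \frac{316}{149} = \frac{11712}{745}$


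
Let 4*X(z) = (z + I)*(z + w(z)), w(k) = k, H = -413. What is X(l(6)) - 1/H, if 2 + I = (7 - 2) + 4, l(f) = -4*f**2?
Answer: 4073833/413 ≈ 9864.0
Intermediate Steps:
I = 7 (I = -2 + ((7 - 2) + 4) = -2 + (5 + 4) = -2 + 9 = 7)
X(z) = z*(7 + z)/2 (X(z) = ((z + 7)*(z + z))/4 = ((7 + z)*(2*z))/4 = (2*z*(7 + z))/4 = z*(7 + z)/2)
X(l(6)) - 1/H = (-4*6**2)*(7 - 4*6**2)/2 - 1/(-413) = (-4*36)*(7 - 4*36)/2 - 1*(-1/413) = (1/2)*(-144)*(7 - 144) + 1/413 = (1/2)*(-144)*(-137) + 1/413 = 9864 + 1/413 = 4073833/413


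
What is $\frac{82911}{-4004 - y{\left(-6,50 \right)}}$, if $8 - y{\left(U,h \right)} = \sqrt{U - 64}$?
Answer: $- \frac{166319466}{8048107} - \frac{82911 i \sqrt{70}}{16096214} \approx -20.666 - 0.043096 i$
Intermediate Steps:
$y{\left(U,h \right)} = 8 - \sqrt{-64 + U}$ ($y{\left(U,h \right)} = 8 - \sqrt{U - 64} = 8 - \sqrt{-64 + U}$)
$\frac{82911}{-4004 - y{\left(-6,50 \right)}} = \frac{82911}{-4004 - \left(8 - \sqrt{-64 - 6}\right)} = \frac{82911}{-4004 - \left(8 - \sqrt{-70}\right)} = \frac{82911}{-4004 - \left(8 - i \sqrt{70}\right)} = \frac{82911}{-4012 + i \sqrt{70}}$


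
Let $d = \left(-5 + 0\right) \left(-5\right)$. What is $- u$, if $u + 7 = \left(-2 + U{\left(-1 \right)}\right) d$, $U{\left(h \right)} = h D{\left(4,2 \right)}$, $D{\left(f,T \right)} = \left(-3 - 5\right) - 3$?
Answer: $-218$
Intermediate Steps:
$D{\left(f,T \right)} = -11$ ($D{\left(f,T \right)} = -8 - 3 = -11$)
$d = 25$ ($d = \left(-5\right) \left(-5\right) = 25$)
$U{\left(h \right)} = - 11 h$ ($U{\left(h \right)} = h \left(-11\right) = - 11 h$)
$u = 218$ ($u = -7 + \left(-2 - -11\right) 25 = -7 + \left(-2 + 11\right) 25 = -7 + 9 \cdot 25 = -7 + 225 = 218$)
$- u = \left(-1\right) 218 = -218$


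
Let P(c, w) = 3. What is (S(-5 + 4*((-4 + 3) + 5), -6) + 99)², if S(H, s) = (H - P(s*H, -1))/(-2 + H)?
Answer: 808201/81 ≈ 9977.8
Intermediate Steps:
S(H, s) = (-3 + H)/(-2 + H) (S(H, s) = (H - 1*3)/(-2 + H) = (H - 3)/(-2 + H) = (-3 + H)/(-2 + H))
(S(-5 + 4*((-4 + 3) + 5), -6) + 99)² = ((-3 + (-5 + 4*((-4 + 3) + 5)))/(-2 + (-5 + 4*((-4 + 3) + 5))) + 99)² = ((-3 + (-5 + 4*(-1 + 5)))/(-2 + (-5 + 4*(-1 + 5))) + 99)² = ((-3 + (-5 + 4*4))/(-2 + (-5 + 4*4)) + 99)² = ((-3 + (-5 + 16))/(-2 + (-5 + 16)) + 99)² = ((-3 + 11)/(-2 + 11) + 99)² = (8/9 + 99)² = (899/9)² = 808201/81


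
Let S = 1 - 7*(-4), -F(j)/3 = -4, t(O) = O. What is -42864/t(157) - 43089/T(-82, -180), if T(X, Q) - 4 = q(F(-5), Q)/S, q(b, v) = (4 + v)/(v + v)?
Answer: -9052982853/822994 ≈ -11000.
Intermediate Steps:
F(j) = 12 (F(j) = -3*(-4) = 12)
q(b, v) = (4 + v)/(2*v) (q(b, v) = (4 + v)/((2*v)) = (4 + v)*(1/(2*v)) = (4 + v)/(2*v))
S = 29 (S = 1 + 28 = 29)
T(X, Q) = 4 + (4 + Q)/(58*Q) (T(X, Q) = 4 + ((4 + Q)/(2*Q))/29 = 4 + ((4 + Q)/(2*Q))*(1/29) = 4 + (4 + Q)/(58*Q))
-42864/t(157) - 43089/T(-82, -180) = -42864/157 - 43089*(-10440/(4 + 233*(-180))) = -42864*1/157 - 43089*(-10440/(4 - 41940)) = -42864/157 - 43089/((1/58)*(-1/180)*(-41936)) = -42864/157 - 43089/5242/1305 = -42864/157 - 43089*1305/5242 = -42864/157 - 56231145/5242 = -9052982853/822994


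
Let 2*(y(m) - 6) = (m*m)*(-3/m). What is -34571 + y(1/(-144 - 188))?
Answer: -22951157/664 ≈ -34565.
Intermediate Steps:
y(m) = 6 - 3*m/2 (y(m) = 6 + ((m*m)*(-3/m))/2 = 6 + (m²*(-3/m))/2 = 6 + (-3*m)/2 = 6 - 3*m/2)
-34571 + y(1/(-144 - 188)) = -34571 + (6 - 3/(2*(-144 - 188))) = -34571 + (6 - 3/2/(-332)) = -34571 + (6 - 3/2*(-1/332)) = -34571 + (6 + 3/664) = -34571 + 3987/664 = -22951157/664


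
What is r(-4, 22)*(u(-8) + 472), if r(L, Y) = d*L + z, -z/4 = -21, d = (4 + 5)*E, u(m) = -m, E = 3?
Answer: -11520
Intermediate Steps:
d = 27 (d = (4 + 5)*3 = 9*3 = 27)
z = 84 (z = -4*(-21) = 84)
r(L, Y) = 84 + 27*L (r(L, Y) = 27*L + 84 = 84 + 27*L)
r(-4, 22)*(u(-8) + 472) = (84 + 27*(-4))*(-1*(-8) + 472) = (84 - 108)*(8 + 472) = -24*480 = -11520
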